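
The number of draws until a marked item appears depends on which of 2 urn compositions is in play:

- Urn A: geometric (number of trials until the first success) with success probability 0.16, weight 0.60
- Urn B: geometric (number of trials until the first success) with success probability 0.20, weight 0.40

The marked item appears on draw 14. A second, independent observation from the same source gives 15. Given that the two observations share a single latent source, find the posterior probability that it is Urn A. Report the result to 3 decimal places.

By Bayes' theorem, P(k | x) = π_k f_k(x) / Σ_j π_j f_j(x).
Since both observations come from the same component, the likelihood for component k is f_k(x₁)·f_k(x₂).
  f_A = [0.16·(1−0.16)^13 = 0.16·0.103665 = 0.0165863] × [0.0139325] = 0.00023109
  f_B = [0.20·(1−0.20)^13 = 0.20·0.0549756 = 0.0109951] × [0.00879609] = 9.67141e-05
Unnormalised posteriors:
  π_A·f_A = 0.60 × 0.00023109 = 0.000138654
  π_B·f_B = 0.40 × 9.67141e-05 = 3.86856e-05
Sum: 0.000138654 + 3.86856e-05 = 0.000177339
Responsibility of Urn A: 0.000138654 / 0.000177339 ≈ 0.782

0.782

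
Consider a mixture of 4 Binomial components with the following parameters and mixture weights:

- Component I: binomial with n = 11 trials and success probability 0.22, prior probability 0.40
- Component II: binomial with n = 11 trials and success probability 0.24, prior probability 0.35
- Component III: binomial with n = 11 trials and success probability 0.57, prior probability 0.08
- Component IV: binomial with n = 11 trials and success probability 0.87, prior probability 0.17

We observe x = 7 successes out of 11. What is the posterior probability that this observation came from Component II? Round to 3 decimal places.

P(component k | x) = P(Z=k)·f_k(x) / marginal(x), where marginal(x) = Σ_j P(Z=j)·f_j(x).
Binomial probabilities:
  f_I = C(11,7)·0.22^7·0.78^4 = 330·2.49436e-05·0.370151 = 0.00304685
  f_II = C(11,7)·0.24^7·0.76^4 = 330·4.58647e-05·0.333622 = 0.00504948
  f_III = C(11,7)·0.57^7·0.43^4 = 330·0.019549·0.034188 = 0.220552
  f_IV = C(11,7)·0.87^7·0.13^4 = 330·0.377255·0.00028561 = 0.0355568
Multiply by the mixture weights:
  P(Z=I)·f_I = 0.40 × 0.00304685 = 0.00121874
  P(Z=II)·f_II = 0.35 × 0.00504948 = 0.00176732
  P(Z=III)·f_III = 0.08 × 0.220552 = 0.0176442
  P(Z=IV)·f_IV = 0.17 × 0.0355568 = 0.00604465
Denominator: 0.00121874 + 0.00176732 + 0.0176442 + 0.00604465 = 0.0266749
So the posterior for Component II is 0.00176732 / 0.0266749 ≈ 0.066.

0.066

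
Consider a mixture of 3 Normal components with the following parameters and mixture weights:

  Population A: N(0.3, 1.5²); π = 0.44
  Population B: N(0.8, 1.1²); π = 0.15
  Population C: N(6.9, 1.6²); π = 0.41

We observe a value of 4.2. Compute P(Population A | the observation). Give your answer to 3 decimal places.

0.137

The responsibility of component k is w_k f_k(x) divided by Σ_j w_j f_j(x).
Component likelihoods at x = 4.2:
  L_A = 0.00905531
  L_B = 0.0030546
  L_C = 0.0600384
Weight by the priors:
  w_A·L_A = 0.44 × 0.00905531 = 0.00398434
  w_B·L_B = 0.15 × 0.0030546 = 0.000458189
  w_C·L_C = 0.41 × 0.0600384 = 0.0246158
Normaliser: 0.00398434 + 0.000458189 + 0.0246158 = 0.0290583
P(Population A | data) ≈ 0.137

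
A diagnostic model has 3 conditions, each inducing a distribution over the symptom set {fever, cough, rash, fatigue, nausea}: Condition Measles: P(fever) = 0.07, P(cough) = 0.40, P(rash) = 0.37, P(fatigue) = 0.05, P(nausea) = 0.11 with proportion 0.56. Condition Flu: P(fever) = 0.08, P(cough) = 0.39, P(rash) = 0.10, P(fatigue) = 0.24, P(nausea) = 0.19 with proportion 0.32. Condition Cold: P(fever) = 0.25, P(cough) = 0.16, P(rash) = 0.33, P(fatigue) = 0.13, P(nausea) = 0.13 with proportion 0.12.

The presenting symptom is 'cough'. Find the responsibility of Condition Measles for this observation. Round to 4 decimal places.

Apply Bayes' rule: the posterior for each component is proportional to its prior times its likelihood at x.
Component likelihoods at x = 'cough':
  L_Measles = P(cough | comp) = 0.40
  L_Flu = P(cough | comp) = 0.39
  L_Cold = P(cough | comp) = 0.16
Prior × likelihood for each component:
  π_Measles·L_Measles = 0.56 × 0.4 = 0.224
  π_Flu·L_Flu = 0.32 × 0.39 = 0.1248
  π_Cold·L_Cold = 0.12 × 0.16 = 0.0192
Normaliser: 0.224 + 0.1248 + 0.0192 = 0.368
So the posterior for Condition Measles is 0.224 / 0.368 ≈ 0.6087.

0.6087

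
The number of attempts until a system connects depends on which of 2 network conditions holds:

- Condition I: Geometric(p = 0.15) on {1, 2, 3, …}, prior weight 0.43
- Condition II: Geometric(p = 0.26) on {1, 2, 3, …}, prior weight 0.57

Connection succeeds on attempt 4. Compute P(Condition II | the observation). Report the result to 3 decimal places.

P(component k | x) = π_k·f_k(x) / marginal(x), where marginal(x) = Σ_j π_j·f_j(x).
Component likelihoods at x = 4:
  L_I = 0.15·(1−0.15)^3 = 0.15·0.614125 = 0.0921187
  L_II = 0.26·(1−0.26)^3 = 0.26·0.405224 = 0.105358
Prior × likelihood for each component:
  π_I·L_I = 0.43 × 0.0921187 = 0.0396111
  π_II·L_II = 0.57 × 0.105358 = 0.0600542
Denominator: 0.0396111 + 0.0600542 = 0.0996653
So the posterior for Condition II is 0.0600542 / 0.0996653 ≈ 0.603.

0.603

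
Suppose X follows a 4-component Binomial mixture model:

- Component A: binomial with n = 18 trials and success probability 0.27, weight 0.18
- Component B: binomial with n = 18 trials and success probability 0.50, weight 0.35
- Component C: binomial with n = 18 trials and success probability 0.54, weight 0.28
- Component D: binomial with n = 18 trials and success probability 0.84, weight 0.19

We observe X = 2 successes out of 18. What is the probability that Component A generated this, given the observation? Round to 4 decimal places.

Posterior ∝ prior × likelihood, so P(k | x) ∝ π_k f_k(x); normalise over all components.
Binomial probabilities:
  L_A = C(18,2)·0.27^2·0.73^16 = 153·0.0729·0.00650378 = 0.0725412
  L_B = C(18,2)·0.50^2·0.50^16 = 153·0.25·1.52588e-05 = 0.000583649
  L_C = C(18,2)·0.54^2·0.46^16 = 153·0.2916·4.01907e-06 = 0.00017931
  L_D = C(18,2)·0.84^2·0.16^16 = 153·0.7056·1.84467e-13 = 1.99145e-11
Unnormalised posteriors:
  π_A·L_A = 0.18 × 0.0725412 = 0.0130574
  π_B·L_B = 0.35 × 0.000583649 = 0.000204277
  π_C·L_C = 0.28 × 0.00017931 = 5.02068e-05
  π_D·L_D = 0.19 × 1.99145e-11 = 3.78376e-12
Marginal: 0.0130574 + 0.000204277 + 5.02068e-05 + 3.78376e-12 = 0.0133119
P(Component A | the observation) ≈ 0.9809

0.9809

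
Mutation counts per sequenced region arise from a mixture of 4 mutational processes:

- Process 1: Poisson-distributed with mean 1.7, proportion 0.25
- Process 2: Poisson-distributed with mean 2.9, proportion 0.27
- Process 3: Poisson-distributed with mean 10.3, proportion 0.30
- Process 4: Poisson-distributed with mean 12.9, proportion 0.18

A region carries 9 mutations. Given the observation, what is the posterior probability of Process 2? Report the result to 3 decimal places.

0.012

Posterior ∝ prior × likelihood, so P(k | x) ∝ w_k f_k(x); normalise over all components.
Component likelihoods at x = 9 mutations:
  f_1 = e^(−1.7)·1.7^9/9! = 5.97003e-05
  f_2 = e^(−2.9)·2.9^9/9! = 0.00219971
  f_3 = e^(−10.3)·10.3^9/9! = 0.120931
  f_4 = e^(−12.9)·12.9^9/9! = 0.0680998
Prior × likelihood for each component:
  w_1·f_1 = 0.25 × 5.97003e-05 = 1.49251e-05
  w_2·f_2 = 0.27 × 0.00219971 = 0.000593921
  w_3·f_3 = 0.30 × 0.120931 = 0.0362794
  w_4·f_4 = 0.18 × 0.0680998 = 0.012258
Sum: 1.49251e-05 + 0.000593921 + 0.0362794 + 0.012258 = 0.0491462
So the posterior for Process 2 is 0.000593921 / 0.0491462 ≈ 0.012.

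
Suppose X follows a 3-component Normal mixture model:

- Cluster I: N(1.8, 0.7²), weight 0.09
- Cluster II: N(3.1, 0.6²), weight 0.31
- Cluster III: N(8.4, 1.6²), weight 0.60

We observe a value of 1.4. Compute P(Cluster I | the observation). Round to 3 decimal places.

0.921

Posterior ∝ prior × likelihood, so P(k | x) ∝ π_k f_k(x); normalise over all components.
Normal densities:
  f_I = (1/(0.7·√(2π)))·exp(−(1.4−1.8)²/(2·0.7²)) = 0.569918·exp(-0.16327) = 0.484068
  f_II = (1/(0.6·√(2π)))·exp(−(1.4−3.1)²/(2·0.6²)) = 0.664904·exp(-4.01389) = 0.0120102
  f_III = (1/(1.6·√(2π)))·exp(−(1.4−8.4)²/(2·1.6²)) = 0.249339·exp(-9.57031) = 1.73963e-05
Weight by the priors:
  π_I·f_I = 0.09 × 0.484068 = 0.0435662
  π_II·f_II = 0.31 × 0.0120102 = 0.00372315
  π_III·f_III = 0.60 × 1.73963e-05 = 1.04378e-05
Marginal: 0.0435662 + 0.00372315 + 1.04378e-05 = 0.0472998
P(Cluster I | the observation) ≈ 0.921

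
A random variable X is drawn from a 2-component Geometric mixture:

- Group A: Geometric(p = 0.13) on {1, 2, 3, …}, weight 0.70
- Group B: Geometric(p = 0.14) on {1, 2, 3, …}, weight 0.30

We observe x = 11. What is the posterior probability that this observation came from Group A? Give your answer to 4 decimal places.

By Bayes' theorem, P(k | x) = π_k f_k(x) / Σ_j π_j f_j(x).
Component likelihoods at x = 11:
  f_A = 0.032295
  f_B = 0.0309822
Unnormalised posteriors:
  π_A·f_A = 0.70 × 0.032295 = 0.0226065
  π_B·f_B = 0.30 × 0.0309822 = 0.00929467
Marginal: 0.0226065 + 0.00929467 = 0.0319012
So the posterior for Group A is 0.0226065 / 0.0319012 ≈ 0.7086.

0.7086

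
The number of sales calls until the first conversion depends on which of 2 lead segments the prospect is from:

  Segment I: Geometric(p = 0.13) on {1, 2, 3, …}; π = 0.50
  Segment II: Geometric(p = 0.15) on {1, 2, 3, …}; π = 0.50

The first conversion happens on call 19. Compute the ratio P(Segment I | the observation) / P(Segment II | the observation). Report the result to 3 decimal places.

Since P(k|x) ∝ π_k f_k(x), the posterior odds are π_i f_i(x) / (π_j f_j(x)).
Geometric probabilities:
  p_I = 0.13·(1−0.13)^18 = 0.13·0.0815355 = 0.0105996
  p_II = 0.15·(1−0.15)^18 = 0.15·0.0536464 = 0.00804696
0.00529981 / 0.00402348 ≈ 1.317

1.317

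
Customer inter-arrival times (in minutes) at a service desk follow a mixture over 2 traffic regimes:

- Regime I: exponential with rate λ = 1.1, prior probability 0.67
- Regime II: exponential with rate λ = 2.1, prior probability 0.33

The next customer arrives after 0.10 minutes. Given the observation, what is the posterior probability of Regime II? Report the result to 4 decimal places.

0.4597

Posterior ∝ prior × likelihood, so P(k | x) ∝ π_k f_k(x); normalise over all components.
Evaluate each component's likelihood at the observed value:
  p_I = 1.1·e^(−1.1·0.10) = 1.1·e^(−0.1100) = 0.985418
  p_II = 2.1·e^(−2.1·0.10) = 2.1·e^(−0.2100) = 1.70223
Multiply by the mixture weights:
  π_I·p_I = 0.67 × 0.985418 = 0.66023
  π_II·p_II = 0.33 × 1.70223 = 0.561735
Denominator: 0.66023 + 0.561735 = 1.22196
Responsibility of Regime II: 0.561735 / 1.22196 ≈ 0.4597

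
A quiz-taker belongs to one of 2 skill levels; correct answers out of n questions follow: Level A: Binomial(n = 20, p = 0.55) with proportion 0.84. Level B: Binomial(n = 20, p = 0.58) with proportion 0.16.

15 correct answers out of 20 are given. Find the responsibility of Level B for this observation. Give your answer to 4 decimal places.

Posterior ∝ prior × likelihood, so P(k | x) ∝ P(Z=k) f_k(x); normalise over all components.
Component likelihoods at x = 15 correct answers out of 20:
  p_A = C(20,15)·0.55^15·0.45^5 = 15504·0.000127479·0.0184528 = 0.0364709
  p_B = C(20,15)·0.58^15·0.42^5 = 15504·0.000282761·0.0130691 = 0.0572941
Weight by the priors:
  P(Z=A)·p_A = 0.84 × 0.0364709 = 0.0306356
  P(Z=B)·p_B = 0.16 × 0.0572941 = 0.00916706
Denominator: 0.0306356 + 0.00916706 = 0.0398026
So the posterior for Level B is 0.00916706 / 0.0398026 ≈ 0.2303.

0.2303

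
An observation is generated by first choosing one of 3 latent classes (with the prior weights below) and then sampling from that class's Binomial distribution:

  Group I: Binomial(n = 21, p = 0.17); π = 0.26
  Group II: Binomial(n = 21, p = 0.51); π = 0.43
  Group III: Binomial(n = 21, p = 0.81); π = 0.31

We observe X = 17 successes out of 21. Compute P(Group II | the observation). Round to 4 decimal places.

By Bayes' theorem, P(k | x) = w_k f_k(x) / Σ_j w_j f_j(x).
Component likelihoods at x = 17 successes out of 21:
  L_I = C(21,17)·0.17^17·0.83^4 = 5985·8.2724e-14·0.474583 = 2.34968e-10
  L_II = C(21,17)·0.51^17·0.49^4 = 5985·1.0683e-05·0.057648 = 0.00368588
  L_III = C(21,17)·0.81^17·0.19^4 = 5985·0.0278128·0.00130321 = 0.216932
Weight by the priors:
  w_I·L_I = 0.26 × 2.34968e-10 = 6.10916e-11
  w_II·L_II = 0.43 × 0.00368588 = 0.00158493
  w_III·L_III = 0.31 × 0.216932 = 0.067249
Evidence: 6.10916e-11 + 0.00158493 + 0.067249 = 0.0688339
Responsibility of Group II: 0.00158493 / 0.0688339 ≈ 0.0230

0.0230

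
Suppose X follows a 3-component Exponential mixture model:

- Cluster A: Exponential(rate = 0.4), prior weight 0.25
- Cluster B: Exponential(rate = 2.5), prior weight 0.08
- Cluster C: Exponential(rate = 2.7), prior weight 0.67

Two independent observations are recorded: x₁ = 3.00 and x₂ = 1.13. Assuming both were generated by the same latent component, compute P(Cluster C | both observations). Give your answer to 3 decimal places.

0.009

Apply Bayes' rule: the posterior for each component is proportional to its prior times its likelihood at x.
Since both observations come from the same component, the likelihood for component k is f_k(x₁)·f_k(x₂).
  f_A = [0.4·e^(−0.4·3.00) = 0.4·e^(−1.2000) = 0.120478] × [0.254542] = 0.0306666
  f_B = [2.5·e^(−2.5·3.00) = 2.5·e^(−7.5000) = 0.00138271] × [0.148272] = 0.000205017
  f_C = [2.7·e^(−2.7·3.00) = 2.7·e^(−8.1000) = 0.000819556] × [0.127741] = 0.000104691
Multiply by the mixture weights:
  P(Z=A)·f_A = 0.25 × 0.0306666 = 0.00766665
  P(Z=B)·f_B = 0.08 × 0.000205017 = 1.64013e-05
  P(Z=C)·f_C = 0.67 × 0.000104691 = 7.0143e-05
Marginal: 0.00766665 + 1.64013e-05 + 7.0143e-05 = 0.00775319
P(Cluster C | x) ≈ 0.009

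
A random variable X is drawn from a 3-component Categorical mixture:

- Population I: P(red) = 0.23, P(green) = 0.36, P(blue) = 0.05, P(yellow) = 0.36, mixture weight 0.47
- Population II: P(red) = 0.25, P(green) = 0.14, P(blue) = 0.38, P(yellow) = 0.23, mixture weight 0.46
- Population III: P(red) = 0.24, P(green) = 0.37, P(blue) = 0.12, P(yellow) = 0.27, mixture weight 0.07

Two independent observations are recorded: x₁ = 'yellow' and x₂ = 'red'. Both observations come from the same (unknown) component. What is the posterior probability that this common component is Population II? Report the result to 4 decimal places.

P(component k | x) = π_k·f_k(x) / marginal(x), where marginal(x) = Σ_j π_j·f_j(x).
Since both observations come from the same component, the likelihood for component k is f_k(x₁)·f_k(x₂).
  p_I = [0.36] × [0.23] = 0.0828
  p_II = [0.23] × [0.25] = 0.0575
  p_III = [0.27] × [0.24] = 0.0648
Unnormalised posteriors:
  π_I·p_I = 0.47 × 0.0828 = 0.038916
  π_II·p_II = 0.46 × 0.0575 = 0.02645
  π_III·p_III = 0.07 × 0.0648 = 0.004536
Sum: 0.038916 + 0.02645 + 0.004536 = 0.069902
Responsibility of Population II: 0.02645 / 0.069902 ≈ 0.3784

0.3784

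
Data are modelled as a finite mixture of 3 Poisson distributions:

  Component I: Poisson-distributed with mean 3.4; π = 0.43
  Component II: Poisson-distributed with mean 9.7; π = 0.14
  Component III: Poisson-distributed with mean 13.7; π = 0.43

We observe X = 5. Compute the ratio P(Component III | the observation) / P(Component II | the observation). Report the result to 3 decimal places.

0.316

Since P(k|x) ∝ w_k f_k(x), the posterior odds are w_i f_i(x) / (w_j f_j(x)).
Component likelihoods at x = 5:
  f_I = e^(−3.4)·3.4^5/5! = 0.126361
  f_II = e^(−9.7)·9.7^5/5! = 0.0438552
  f_III = e^(−13.7)·13.7^5/5! = 0.00451427
Posterior odds = (w_III·f_III) / (w_II·f_II) = (0.43·0.00451427) / (0.14·0.0438552) = 0.00194113 / 0.00613973 ≈ 0.316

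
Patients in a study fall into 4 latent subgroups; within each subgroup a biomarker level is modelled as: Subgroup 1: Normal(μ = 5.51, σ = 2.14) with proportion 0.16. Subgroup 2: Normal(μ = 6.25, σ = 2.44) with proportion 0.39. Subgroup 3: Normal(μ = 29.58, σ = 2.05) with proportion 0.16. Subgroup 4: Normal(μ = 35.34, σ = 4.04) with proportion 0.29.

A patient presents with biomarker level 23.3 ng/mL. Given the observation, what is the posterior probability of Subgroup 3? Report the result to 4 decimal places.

0.4582

The responsibility of component k is w_k f_k(x) divided by Σ_j w_j f_j(x).
Normal densities:
  p_1 = 1.83663e-16
  p_2 = 4.07991e-12
  p_3 = 0.00178376
  p_4 = 0.00116391
Unnormalised posteriors:
  w_1·p_1 = 0.16 × 1.83663e-16 = 2.93861e-17
  w_2·p_2 = 0.39 × 4.07991e-12 = 1.59116e-12
  w_3·p_3 = 0.16 × 0.00178376 = 0.000285401
  w_4·p_4 = 0.29 × 0.00116391 = 0.000337533
Evidence: 2.93861e-17 + 1.59116e-12 + 0.000285401 + 0.000337533 = 0.000622934
So the posterior for Subgroup 3 is 0.000285401 / 0.000622934 ≈ 0.4582.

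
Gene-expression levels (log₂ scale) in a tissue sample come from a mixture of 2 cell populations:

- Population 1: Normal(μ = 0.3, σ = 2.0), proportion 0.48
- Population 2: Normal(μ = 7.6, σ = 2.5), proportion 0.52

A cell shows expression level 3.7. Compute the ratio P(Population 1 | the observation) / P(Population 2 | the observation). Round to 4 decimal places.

Only the two components matter; the odds are (P(Z=i) f_i(x)) / (P(Z=j) f_j(x)).
Normal densities:
  f_1 = (1/(2.0·√(2π)))·exp(−(3.7−0.3)²/(2·2.0²)) = 0.199471·exp(-1.44500) = 0.0470245
  f_2 = (1/(2.5·√(2π)))·exp(−(3.7−7.6)²/(2·2.5²)) = 0.159577·exp(-1.21680) = 0.0472629
Odds = (0.48/0.52) × (0.0470245/0.0472629) = 0.923077 × 0.994956 ≈ 0.9184

0.9184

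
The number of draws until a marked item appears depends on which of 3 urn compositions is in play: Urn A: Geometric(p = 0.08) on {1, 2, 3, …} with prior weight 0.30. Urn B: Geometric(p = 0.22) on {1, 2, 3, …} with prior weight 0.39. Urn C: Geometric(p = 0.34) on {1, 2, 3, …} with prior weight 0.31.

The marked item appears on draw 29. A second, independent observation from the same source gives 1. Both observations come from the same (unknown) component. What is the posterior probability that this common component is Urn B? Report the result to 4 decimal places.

0.0880

The responsibility of component k is π_k f_k(x) divided by Σ_j π_j f_j(x).
Since both observations come from the same component, the likelihood for component k is f_k(x₁)·f_k(x₂).
  f_A = [0.00774728] × [0.08] = 0.000619782
  f_B = [0.000209446] × [0.22] = 4.60781e-05
  f_C = [3.01099e-06] × [0.34] = 1.02374e-06
Weight by the priors:
  π_A·f_A = 0.30 × 0.000619782 = 0.000185935
  π_B·f_B = 0.39 × 4.60781e-05 = 1.79704e-05
  π_C·f_C = 0.31 × 1.02374e-06 = 3.17358e-07
Denominator: 0.000185935 + 1.79704e-05 + 3.17358e-07 = 0.000204222
So the posterior for Urn B is 1.79704e-05 / 0.000204222 ≈ 0.0880.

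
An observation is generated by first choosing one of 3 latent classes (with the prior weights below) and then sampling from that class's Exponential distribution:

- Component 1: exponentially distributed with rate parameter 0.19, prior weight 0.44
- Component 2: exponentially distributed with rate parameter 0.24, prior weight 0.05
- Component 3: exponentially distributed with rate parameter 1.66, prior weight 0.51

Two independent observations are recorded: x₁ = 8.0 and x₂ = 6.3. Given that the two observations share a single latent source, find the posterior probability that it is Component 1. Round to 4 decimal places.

By Bayes' theorem, P(k | x) = π_k f_k(x) / Σ_j π_j f_j(x).
Since both observations come from the same component, the likelihood for component k is f_k(x₁)·f_k(x₂).
  f_1 = [0.19·e^(−0.19·8.0) = 0.19·e^(−1.5200) = 0.0415553] × [0.0573988] = 0.00238522
  f_2 = [0.24·e^(−0.24·8.0) = 0.24·e^(−1.9200) = 0.0351857] × [0.0529125] = 0.00186176
  f_3 = [1.66·e^(−1.66·8.0) = 1.66·e^(−13.2800) = 2.83581e-06] × [4.76712e-05] = 1.35187e-10
Prior × likelihood for each component:
  π_1·f_1 = 0.44 × 0.00238522 = 0.0010495
  π_2·f_2 = 0.05 × 0.00186176 = 9.3088e-05
  π_3·f_3 = 0.51 × 1.35187e-10 = 6.89452e-11
Sum: 0.0010495 + 9.3088e-05 + 6.89452e-11 = 0.00114259
Responsibility of Component 1: 0.0010495 / 0.00114259 ≈ 0.9185

0.9185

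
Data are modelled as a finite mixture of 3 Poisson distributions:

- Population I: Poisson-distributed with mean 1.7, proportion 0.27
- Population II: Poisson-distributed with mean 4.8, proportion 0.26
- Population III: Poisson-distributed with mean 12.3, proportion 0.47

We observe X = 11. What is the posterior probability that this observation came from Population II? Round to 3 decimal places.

Posterior ∝ prior × likelihood, so P(k | x) ∝ w_k f_k(x); normalise over all components.
Poisson probabilities:
  f_I = e^(−1.7)·1.7^11/11! = 1.56849e-06
  f_II = e^(−4.8)·4.8^11/11! = 0.00642517
  f_III = e^(−12.3)·12.3^11/11! = 0.111168
Multiply by the mixture weights:
  w_I·f_I = 0.27 × 1.56849e-06 = 4.23492e-07
  w_II·f_II = 0.26 × 0.00642517 = 0.00167054
  w_III·f_III = 0.47 × 0.111168 = 0.0522488
Marginal: 4.23492e-07 + 0.00167054 + 0.0522488 = 0.0539198
P(Population II | 11) = 0.00167054 / 0.0539198 ≈ 0.031

0.031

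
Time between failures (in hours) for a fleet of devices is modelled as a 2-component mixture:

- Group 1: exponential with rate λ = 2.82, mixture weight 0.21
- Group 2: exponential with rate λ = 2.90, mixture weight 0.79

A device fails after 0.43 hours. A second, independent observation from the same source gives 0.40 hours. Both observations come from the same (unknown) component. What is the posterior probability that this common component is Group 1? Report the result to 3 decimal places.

0.212

By Bayes' theorem, P(k | x) = w_k f_k(x) / Σ_j w_j f_j(x).
Since both observations come from the same component, the likelihood for component k is f_k(x₁)·f_k(x₂).
  p_1 = [0.838733] × [0.912778] = 0.765576
  p_2 = [0.83336] × [0.90911] = 0.757616
Multiply by the mixture weights:
  w_1·p_1 = 0.21 × 0.765576 = 0.160771
  w_2·p_2 = 0.79 × 0.757616 = 0.598517
Normaliser: 0.160771 + 0.598517 = 0.759288
P(Group 1 | x₁, x₂) ≈ 0.212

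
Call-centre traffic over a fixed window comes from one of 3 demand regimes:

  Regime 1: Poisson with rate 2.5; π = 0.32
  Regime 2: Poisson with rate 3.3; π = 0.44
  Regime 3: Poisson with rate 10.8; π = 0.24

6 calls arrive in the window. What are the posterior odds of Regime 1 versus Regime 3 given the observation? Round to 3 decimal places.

The posterior odds equal the prior odds times the likelihood ratio: (π_i/π_j)·(f_i(x)/f_j(x)).
Poisson probabilities:
  f_1 = e^(−2.5)·2.5^6/6! = 0.0278337
  f_2 = e^(−3.3)·3.3^6/6! = 0.0661575
  f_3 = e^(−10.8)·10.8^6/6! = 0.0449603
0.00890679 / 0.0107905 ≈ 0.825

0.825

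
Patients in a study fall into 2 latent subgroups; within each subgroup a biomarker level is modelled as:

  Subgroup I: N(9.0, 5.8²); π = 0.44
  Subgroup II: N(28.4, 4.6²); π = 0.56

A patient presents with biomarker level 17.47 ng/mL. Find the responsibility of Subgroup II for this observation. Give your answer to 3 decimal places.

Apply Bayes' rule: the posterior for each component is proportional to its prior times its likelihood at x.
Normal densities:
  p_I = (1/(5.8·√(2π)))·exp(−(17.47−9.0)²/(2·5.8²)) = 0.068783·exp(-1.06630) = 0.0236806
  p_II = (1/(4.6·√(2π)))·exp(−(17.47−28.4)²/(2·4.6²)) = 0.086727·exp(-2.82289) = 0.00515448
Prior × likelihood for each component:
  P(Z=I)·p_I = 0.44 × 0.0236806 = 0.0104195
  P(Z=II)·p_II = 0.56 × 0.00515448 = 0.00288651
Sum: 0.0104195 + 0.00288651 = 0.013306
Responsibility of Subgroup II: 0.00288651 / 0.013306 ≈ 0.217

0.217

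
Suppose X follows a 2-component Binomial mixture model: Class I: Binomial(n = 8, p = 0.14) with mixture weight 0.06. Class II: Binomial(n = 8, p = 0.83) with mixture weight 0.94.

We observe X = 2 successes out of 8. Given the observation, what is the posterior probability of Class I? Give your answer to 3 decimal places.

Apply Bayes' rule: the posterior for each component is proportional to its prior times its likelihood at x.
Evaluate each component's likelihood at the observed value:
  L_I = C(8,2)·0.14^2·0.86^6 = 28·0.0196·0.404567 = 0.222026
  L_II = C(8,2)·0.83^2·0.17^6 = 28·0.6889·2.41376e-05 = 0.000465594
Prior × likelihood for each component:
  w_I·L_I = 0.06 × 0.222026 = 0.0133216
  w_II·L_II = 0.94 × 0.000465594 = 0.000437659
Marginal: 0.0133216 + 0.000437659 = 0.0137592
Responsibility of Class I: 0.0133216 / 0.0137592 ≈ 0.968

0.968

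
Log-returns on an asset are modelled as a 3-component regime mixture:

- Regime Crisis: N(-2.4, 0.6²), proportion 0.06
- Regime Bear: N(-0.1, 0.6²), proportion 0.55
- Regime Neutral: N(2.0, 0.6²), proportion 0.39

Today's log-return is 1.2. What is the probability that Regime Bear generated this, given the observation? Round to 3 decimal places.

0.247

By Bayes' theorem, P(k | x) = w_k f_k(x) / Σ_j w_j f_j(x).
Component likelihoods at x = 1.2:
  p_Crisis = (1/(0.6·√(2π)))·exp(−(1.2−-2.4)²/(2·0.6²)) = 0.664904·exp(-18.00000) = 1.01265e-08
  p_Bear = (1/(0.6·√(2π)))·exp(−(1.2−-0.1)²/(2·0.6²)) = 0.664904·exp(-2.34722) = 0.0635877
  p_Neutral = (1/(0.6·√(2π)))·exp(−(1.2−2.0)²/(2·0.6²)) = 0.664904·exp(-0.88889) = 0.27335
Unnormalised posteriors:
  w_Crisis·p_Crisis = 0.06 × 1.01265e-08 = 6.07588e-10
  w_Bear·p_Bear = 0.55 × 0.0635877 = 0.0349732
  w_Neutral·p_Neutral = 0.39 × 0.27335 = 0.106607
Marginal: 6.07588e-10 + 0.0349732 + 0.106607 = 0.14158
Responsibility of Regime Bear: 0.0349732 / 0.14158 ≈ 0.247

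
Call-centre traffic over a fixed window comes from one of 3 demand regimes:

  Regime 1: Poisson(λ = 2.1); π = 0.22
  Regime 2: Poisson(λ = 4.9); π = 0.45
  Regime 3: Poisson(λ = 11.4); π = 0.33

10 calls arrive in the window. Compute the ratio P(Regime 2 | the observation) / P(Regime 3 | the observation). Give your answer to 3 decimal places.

0.195

Since P(k|x) ∝ π_k f_k(x), the posterior odds are π_i f_i(x) / (π_j f_j(x)).
Poisson probabilities:
  p_1 = 5.62874e-05
  p_2 = 0.016374
  p_3 = 0.114374
Odds = (0.45/0.33) × (0.016374/0.114374) = 1.36364 × 0.143162 ≈ 0.195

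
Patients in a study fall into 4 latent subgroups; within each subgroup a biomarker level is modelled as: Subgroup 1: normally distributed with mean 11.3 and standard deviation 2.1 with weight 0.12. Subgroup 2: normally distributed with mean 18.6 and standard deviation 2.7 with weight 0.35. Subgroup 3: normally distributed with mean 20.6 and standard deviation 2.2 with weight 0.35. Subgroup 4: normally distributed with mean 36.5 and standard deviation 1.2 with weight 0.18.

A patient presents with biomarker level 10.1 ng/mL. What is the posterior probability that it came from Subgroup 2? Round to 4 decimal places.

0.0185

Apply Bayes' rule: the posterior for each component is proportional to its prior times its likelihood at x.
Evaluate each component's likelihood at the observed value:
  L_1 = (1/(2.1·√(2π)))·exp(−(10.1−11.3)²/(2·2.1²)) = 0.189973·exp(-0.16327) = 0.161356
  L_2 = (1/(2.7·√(2π)))·exp(−(10.1−18.6)²/(2·2.7²)) = 0.147756·exp(-4.95542) = 0.00104096
  L_3 = (1/(2.2·√(2π)))·exp(−(10.1−20.6)²/(2·2.2²)) = 0.181337·exp(-11.38946) = 2.05167e-06
  L_4 = (1/(1.2·√(2π)))·exp(−(10.1−36.5)²/(2·1.2²)) = 0.332452·exp(-242.00000) = 2.64523e-106
Unnormalised posteriors:
  P(Z=1)·L_1 = 0.12 × 0.161356 = 0.0193627
  P(Z=2)·L_2 = 0.35 × 0.00104096 = 0.000364337
  P(Z=3)·L_3 = 0.35 × 2.05167e-06 = 7.18083e-07
  P(Z=4)·L_4 = 0.18 × 2.64523e-106 = 4.76142e-107
Marginal: 0.0193627 + 0.000364337 + 7.18083e-07 + 4.76142e-107 = 0.0197278
Responsibility of Subgroup 2: 0.000364337 / 0.0197278 ≈ 0.0185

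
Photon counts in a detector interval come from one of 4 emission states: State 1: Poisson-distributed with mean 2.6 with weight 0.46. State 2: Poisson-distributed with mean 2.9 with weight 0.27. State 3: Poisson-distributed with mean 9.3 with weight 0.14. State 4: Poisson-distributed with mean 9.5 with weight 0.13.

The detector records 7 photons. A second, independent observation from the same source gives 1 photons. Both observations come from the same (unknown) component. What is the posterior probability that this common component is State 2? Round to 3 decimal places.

0.430

The responsibility of component k is P(Z=k) f_k(x) divided by Σ_j P(Z=j) f_j(x).
Since both observations come from the same component, the likelihood for component k is f_k(x₁)·f_k(x₂).
  p_1 = [0.0118363] × [0.193111] = 0.00228573
  p_2 = [0.0188322] × [0.159567] = 0.00300501
  p_3 = [0.109147] × [0.000850245] = 9.28016e-05
  p_4 = [0.103714] × [0.000711092] = 7.37502e-05
Multiply by the mixture weights:
  P(Z=1)·p_1 = 0.46 × 0.00228573 = 0.00105144
  P(Z=2)·p_2 = 0.27 × 0.00300501 = 0.000811352
  P(Z=3)·p_3 = 0.14 × 9.28016e-05 = 1.29922e-05
  P(Z=4)·p_4 = 0.13 × 7.37502e-05 = 9.58752e-06
Denominator: 0.00105144 + 0.000811352 + 1.29922e-05 + 9.58752e-06 = 0.00188537
P(State 2 | x₁, x₂) ≈ 0.430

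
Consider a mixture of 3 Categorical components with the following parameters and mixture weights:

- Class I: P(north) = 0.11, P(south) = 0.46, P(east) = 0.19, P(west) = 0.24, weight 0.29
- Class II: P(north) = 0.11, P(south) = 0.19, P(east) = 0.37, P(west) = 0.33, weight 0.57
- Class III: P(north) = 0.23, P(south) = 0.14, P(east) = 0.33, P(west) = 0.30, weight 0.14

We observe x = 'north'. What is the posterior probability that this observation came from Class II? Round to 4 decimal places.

0.4945

P(component k | x) = P(Z=k)·f_k(x) / marginal(x), where marginal(x) = Σ_j P(Z=j)·f_j(x).
Categorical probabilities:
  L_I = P(north | comp) = 0.11
  L_II = P(north | comp) = 0.11
  L_III = P(north | comp) = 0.23
Weight by the priors:
  P(Z=I)·L_I = 0.29 × 0.11 = 0.0319
  P(Z=II)·L_II = 0.57 × 0.11 = 0.0627
  P(Z=III)·L_III = 0.14 × 0.23 = 0.0322
Evidence: 0.0319 + 0.0627 + 0.0322 = 0.1268
Responsibility of Class II: 0.0627 / 0.1268 ≈ 0.4945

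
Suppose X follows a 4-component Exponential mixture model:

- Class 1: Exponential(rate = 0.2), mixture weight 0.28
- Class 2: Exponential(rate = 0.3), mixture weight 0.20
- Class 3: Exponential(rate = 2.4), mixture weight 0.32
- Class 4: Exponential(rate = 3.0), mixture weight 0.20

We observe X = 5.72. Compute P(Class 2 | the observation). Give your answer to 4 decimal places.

Posterior ∝ prior × likelihood, so P(k | x) ∝ π_k f_k(x); normalise over all components.
Component likelihoods at x = 5.72:
  p_1 = 0.2·e^(−0.2·5.72) = 0.2·e^(−1.1440) = 0.0637085
  p_2 = 0.3·e^(−0.3·5.72) = 0.3·e^(−1.7160) = 0.0539352
  p_3 = 2.4·e^(−2.4·5.72) = 2.4·e^(−13.7280) = 2.61949e-06
  p_4 = 3.0·e^(−3.0·5.72) = 3.0·e^(−17.1600) = 1.05835e-07
Weight by the priors:
  π_1·p_1 = 0.28 × 0.0637085 = 0.0178384
  π_2·p_2 = 0.20 × 0.0539352 = 0.010787
  π_3·p_3 = 0.32 × 2.61949e-06 = 8.38237e-07
  π_4·p_4 = 0.20 × 1.05835e-07 = 2.11669e-08
Denominator: 0.0178384 + 0.010787 + 8.38237e-07 + 2.11669e-08 = 0.0286263
Responsibility of Class 2: 0.010787 / 0.0286263 ≈ 0.3768

0.3768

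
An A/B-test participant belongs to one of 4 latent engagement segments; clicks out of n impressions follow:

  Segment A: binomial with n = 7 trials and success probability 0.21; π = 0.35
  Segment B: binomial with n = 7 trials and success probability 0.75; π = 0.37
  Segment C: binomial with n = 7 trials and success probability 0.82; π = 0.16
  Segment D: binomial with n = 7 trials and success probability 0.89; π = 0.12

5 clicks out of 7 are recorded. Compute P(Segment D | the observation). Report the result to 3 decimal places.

By Bayes' theorem, P(k | x) = P(Z=k) f_k(x) / Σ_j P(Z=j) f_j(x).
Binomial probabilities:
  p_A = C(7,5)·0.21^5·0.79^2 = 21·0.00040841·0.6241 = 0.00535266
  p_B = C(7,5)·0.75^5·0.25^2 = 21·0.237305·0.0625 = 0.311462
  p_C = C(7,5)·0.82^5·0.18^2 = 21·0.37074·0.0324 = 0.252251
  p_D = C(7,5)·0.89^5·0.11^2 = 21·0.558406·0.0121 = 0.141891
Unnormalised posteriors:
  P(Z=A)·p_A = 0.35 × 0.00535266 = 0.00187343
  P(Z=B)·p_B = 0.37 × 0.311462 = 0.115241
  P(Z=C)·p_C = 0.16 × 0.252251 = 0.0403602
  P(Z=D)·p_D = 0.12 × 0.141891 = 0.0170269
Sum: 0.00187343 + 0.115241 + 0.0403602 + 0.0170269 = 0.174502
P(Segment D | x) ≈ 0.098

0.098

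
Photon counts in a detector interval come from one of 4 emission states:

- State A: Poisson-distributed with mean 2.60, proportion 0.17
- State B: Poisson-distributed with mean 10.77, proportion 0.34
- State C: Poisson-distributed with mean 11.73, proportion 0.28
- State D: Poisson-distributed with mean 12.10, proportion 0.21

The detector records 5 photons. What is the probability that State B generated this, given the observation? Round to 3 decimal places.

P(component k | x) = w_k·f_k(x) / marginal(x), where marginal(x) = Σ_j w_j·f_j(x).
Poisson probabilities:
  p_A = 0.0735394
  p_B = 0.0253832
  p_C = 0.0148948
  p_D = 0.0120166
Weight by the priors:
  w_A·p_A = 0.17 × 0.0735394 = 0.0125017
  w_B·p_B = 0.34 × 0.0253832 = 0.00863027
  w_C·p_C = 0.28 × 0.0148948 = 0.00417054
  w_D·p_D = 0.21 × 0.0120166 = 0.00252349
Sum: 0.0125017 + 0.00863027 + 0.00417054 + 0.00252349 = 0.027826
P(State B | 5 photons) = 0.00863027 / 0.027826 ≈ 0.310

0.310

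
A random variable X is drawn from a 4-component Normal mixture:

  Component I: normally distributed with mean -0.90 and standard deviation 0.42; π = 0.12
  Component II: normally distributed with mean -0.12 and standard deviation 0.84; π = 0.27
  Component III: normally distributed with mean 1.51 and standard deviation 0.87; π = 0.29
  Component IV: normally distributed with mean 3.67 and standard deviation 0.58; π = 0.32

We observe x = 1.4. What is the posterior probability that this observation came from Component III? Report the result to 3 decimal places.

P(component k | x) = w_k·f_k(x) / marginal(x), where marginal(x) = Σ_j w_j·f_j(x).
Normal densities:
  f_I = (1/(0.42·√(2π)))·exp(−(1.4−-0.90)²/(2·0.42²)) = 0.949863·exp(-14.99433) = 2.92217e-07
  f_II = (1/(0.84·√(2π)))·exp(−(1.4−-0.12)²/(2·0.84²)) = 0.474931·exp(-1.63719) = 0.0923866
  f_III = (1/(0.87·√(2π)))·exp(−(1.4−1.51)²/(2·0.87²)) = 0.458554·exp(-0.00799) = 0.454904
  f_IV = (1/(0.58·√(2π)))·exp(−(1.4−3.67)²/(2·0.58²)) = 0.687832·exp(-7.65889) = 0.000324541
Weight by the priors:
  w_I·f_I = 0.12 × 2.92217e-07 = 3.5066e-08
  w_II·f_II = 0.27 × 0.0923866 = 0.0249444
  w_III·f_III = 0.29 × 0.454904 = 0.131922
  w_IV·f_IV = 0.32 × 0.000324541 = 0.000103853
Marginal: 3.5066e-08 + 0.0249444 + 0.131922 + 0.000103853 = 0.15697
Responsibility of Component III: 0.131922 / 0.15697 ≈ 0.840

0.840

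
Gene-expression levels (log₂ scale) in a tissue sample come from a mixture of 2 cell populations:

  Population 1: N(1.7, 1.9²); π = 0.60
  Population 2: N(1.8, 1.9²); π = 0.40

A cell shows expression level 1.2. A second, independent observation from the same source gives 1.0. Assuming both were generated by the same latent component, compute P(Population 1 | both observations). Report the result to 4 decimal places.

0.6086

Apply Bayes' rule: the posterior for each component is proportional to its prior times its likelihood at x.
Since both observations come from the same component, the likelihood for component k is f_k(x₁)·f_k(x₂).
  f_1 = [0.202824] × [0.196192] = 0.0397925
  f_2 = [0.199757] × [0.192158] = 0.038385
Weight by the priors:
  w_1·f_1 = 0.60 × 0.0397925 = 0.0238755
  w_2·f_2 = 0.40 × 0.038385 = 0.015354
Evidence: 0.0238755 + 0.015354 = 0.0392295
Responsibility of Population 1: 0.0238755 / 0.0392295 ≈ 0.6086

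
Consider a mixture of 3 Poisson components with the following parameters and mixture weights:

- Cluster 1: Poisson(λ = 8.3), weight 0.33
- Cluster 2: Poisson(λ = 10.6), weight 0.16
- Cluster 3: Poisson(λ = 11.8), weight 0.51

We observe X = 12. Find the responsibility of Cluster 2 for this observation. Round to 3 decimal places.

By Bayes' theorem, P(k | x) = P(Z=k) f_k(x) / Σ_j P(Z=j) f_j(x).
Evaluate each component's likelihood at the observed value:
  p_1 = e^(−8.3)·8.3^12/12! = 0.0554569
  p_2 = e^(−10.6)·10.6^12/12! = 0.104668
  p_3 = e^(−11.8)·11.8^12/12! = 0.114175
Multiply by the mixture weights:
  P(Z=1)·p_1 = 0.33 × 0.0554569 = 0.0183008
  P(Z=2)·p_2 = 0.16 × 0.104668 = 0.0167468
  P(Z=3)·p_3 = 0.51 × 0.114175 = 0.0582294
Marginal: 0.0183008 + 0.0167468 + 0.0582294 = 0.093277
P(Cluster 2 | x) = 0.0167468 / 0.093277 ≈ 0.180

0.180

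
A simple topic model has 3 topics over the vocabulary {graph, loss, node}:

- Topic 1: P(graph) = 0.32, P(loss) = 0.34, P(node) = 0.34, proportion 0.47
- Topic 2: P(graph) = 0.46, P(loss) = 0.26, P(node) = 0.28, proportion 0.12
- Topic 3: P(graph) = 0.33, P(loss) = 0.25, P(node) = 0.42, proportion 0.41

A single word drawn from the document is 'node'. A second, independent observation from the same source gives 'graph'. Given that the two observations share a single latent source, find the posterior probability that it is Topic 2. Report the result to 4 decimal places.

0.1252

By Bayes' theorem, P(k | x) = π_k f_k(x) / Σ_j π_j f_j(x).
Since both observations come from the same component, the likelihood for component k is f_k(x₁)·f_k(x₂).
  p_1 = [P(node | comp) = 0.34] × [0.32] = 0.1088
  p_2 = [P(node | comp) = 0.28] × [0.46] = 0.1288
  p_3 = [P(node | comp) = 0.42] × [0.33] = 0.1386
Multiply by the mixture weights:
  π_1·p_1 = 0.47 × 0.1088 = 0.051136
  π_2·p_2 = 0.12 × 0.1288 = 0.015456
  π_3·p_3 = 0.41 × 0.1386 = 0.056826
Evidence: 0.051136 + 0.015456 + 0.056826 = 0.123418
Responsibility of Topic 2: 0.015456 / 0.123418 ≈ 0.1252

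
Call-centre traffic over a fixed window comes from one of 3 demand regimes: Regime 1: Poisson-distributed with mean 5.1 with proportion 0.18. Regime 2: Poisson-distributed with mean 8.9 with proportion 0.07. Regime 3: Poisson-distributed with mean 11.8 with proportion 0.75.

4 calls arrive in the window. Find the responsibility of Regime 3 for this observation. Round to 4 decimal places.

0.1197

Posterior ∝ prior × likelihood, so P(k | x) ∝ π_k f_k(x); normalise over all components.
Evaluate each component's likelihood at the observed value:
  p_1 = e^(−5.1)·5.1^4/4! = 0.171857
  p_2 = e^(−8.9)·8.9^4/4! = 0.0356556
  p_3 = e^(−11.8)·11.8^4/4! = 0.00606236
Weight by the priors:
  π_1·p_1 = 0.18 × 0.171857 = 0.0309343
  π_2·p_2 = 0.07 × 0.0356556 = 0.00249589
  π_3·p_3 = 0.75 × 0.00606236 = 0.00454677
Normaliser: 0.0309343 + 0.00249589 + 0.00454677 = 0.037977
Responsibility of Regime 3: 0.00454677 / 0.037977 ≈ 0.1197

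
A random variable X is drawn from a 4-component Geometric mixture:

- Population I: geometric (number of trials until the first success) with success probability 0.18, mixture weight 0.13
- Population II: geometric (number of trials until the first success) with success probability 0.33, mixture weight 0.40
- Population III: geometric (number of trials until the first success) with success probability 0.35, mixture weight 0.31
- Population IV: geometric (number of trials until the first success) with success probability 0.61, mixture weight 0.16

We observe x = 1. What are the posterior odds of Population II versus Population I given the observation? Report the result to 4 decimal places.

5.6410

The posterior odds equal the prior odds times the likelihood ratio: (π_i/π_j)·(f_i(x)/f_j(x)).
Geometric probabilities:
  L_I = 0.18·(1−0.18)^0 = 0.18·1 = 0.18
  L_II = 0.33·(1−0.33)^0 = 0.33·1 = 0.33
  L_III = 0.35·(1−0.35)^0 = 0.35·1 = 0.35
  L_IV = 0.61·(1−0.61)^0 = 0.61·1 = 0.61
0.132 / 0.0234 ≈ 5.6410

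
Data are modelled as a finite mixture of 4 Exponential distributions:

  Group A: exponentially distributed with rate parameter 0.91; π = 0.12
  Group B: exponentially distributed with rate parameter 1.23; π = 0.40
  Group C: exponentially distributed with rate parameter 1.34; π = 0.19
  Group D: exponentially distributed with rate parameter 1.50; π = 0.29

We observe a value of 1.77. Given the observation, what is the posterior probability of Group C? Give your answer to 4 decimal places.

The responsibility of component k is π_k f_k(x) divided by Σ_j π_j f_j(x).
Exponential densities:
  L_A = 0.91·e^(−0.91·1.77) = 0.91·e^(−1.6107) = 0.18177
  L_B = 1.23·e^(−1.23·1.77) = 1.23·e^(−2.1771) = 0.139445
  L_C = 1.34·e^(−1.34·1.77) = 1.34·e^(−2.3718) = 0.125039
  L_D = 1.50·e^(−1.50·1.77) = 1.50·e^(−2.6550) = 0.105448
Unnormalised posteriors:
  π_A·L_A = 0.12 × 0.18177 = 0.0218125
  π_B·L_B = 0.40 × 0.139445 = 0.055778
  π_C·L_C = 0.19 × 0.125039 = 0.0237574
  π_D·L_D = 0.29 × 0.105448 = 0.03058
Marginal: 0.0218125 + 0.055778 + 0.0237574 + 0.03058 = 0.131928
P(Group C | x) = 0.0237574 / 0.131928 ≈ 0.1801

0.1801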